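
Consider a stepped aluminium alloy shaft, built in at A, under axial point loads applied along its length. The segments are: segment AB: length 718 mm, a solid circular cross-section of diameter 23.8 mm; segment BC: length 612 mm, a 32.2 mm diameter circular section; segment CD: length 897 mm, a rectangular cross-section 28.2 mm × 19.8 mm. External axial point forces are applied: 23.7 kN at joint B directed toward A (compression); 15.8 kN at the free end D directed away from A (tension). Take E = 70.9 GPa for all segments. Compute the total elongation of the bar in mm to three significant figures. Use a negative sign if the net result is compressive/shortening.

0.346 mm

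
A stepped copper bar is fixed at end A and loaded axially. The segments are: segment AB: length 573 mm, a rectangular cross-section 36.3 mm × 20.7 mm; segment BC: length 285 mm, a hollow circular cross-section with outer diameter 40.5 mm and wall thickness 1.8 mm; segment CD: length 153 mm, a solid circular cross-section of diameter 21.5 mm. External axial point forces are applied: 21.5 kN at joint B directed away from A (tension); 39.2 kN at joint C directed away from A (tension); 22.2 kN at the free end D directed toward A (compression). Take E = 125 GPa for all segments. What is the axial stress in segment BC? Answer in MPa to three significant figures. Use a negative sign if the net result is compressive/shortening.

77.7 MPa

Internal axial forces (sectioning from the free end, tension +): N_CD = -22.2 kN, N_BC = 17 kN, N_AB = 38.5 kN.
A_BC = 218.8 mm².
σ_BC = N_BC/A_BC = 17000/218.8 = 77.68 MPa.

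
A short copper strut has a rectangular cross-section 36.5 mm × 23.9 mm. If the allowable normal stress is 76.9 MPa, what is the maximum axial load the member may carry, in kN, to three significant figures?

67.1 kN

A = 872.3 mm².
P_max = σ_allow · A = 76.9 · 872.3 = 67080 N = 67.08 kN.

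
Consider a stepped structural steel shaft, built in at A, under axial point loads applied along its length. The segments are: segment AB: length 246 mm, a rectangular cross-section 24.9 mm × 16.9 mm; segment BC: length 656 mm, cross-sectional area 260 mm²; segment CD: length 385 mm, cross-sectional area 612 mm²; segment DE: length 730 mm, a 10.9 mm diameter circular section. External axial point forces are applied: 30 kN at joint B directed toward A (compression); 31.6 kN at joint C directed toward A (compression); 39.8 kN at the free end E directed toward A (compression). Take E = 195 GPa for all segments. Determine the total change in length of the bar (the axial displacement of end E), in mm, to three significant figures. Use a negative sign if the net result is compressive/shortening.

Internal axial forces (sectioning from the free end, tension +): N_DE = -39.8 kN, N_CD = -39.8 kN, N_BC = -71.4 kN, N_AB = -101.4 kN.
A_AB = 420.8 mm².
A_DE = 93.31 mm².
δ_AB = -101400·246/(420.8·195000) = -0.304 mm
δ_BC = -71400·656/(260·195000) = -0.9238 mm
δ_CD = -39800·385/(612·195000) = -0.1284 mm
δ_DE = -39800·730/(93.31·195000) = -1.597 mm
δ = Σδ_i = -2.953 mm.

-2.95 mm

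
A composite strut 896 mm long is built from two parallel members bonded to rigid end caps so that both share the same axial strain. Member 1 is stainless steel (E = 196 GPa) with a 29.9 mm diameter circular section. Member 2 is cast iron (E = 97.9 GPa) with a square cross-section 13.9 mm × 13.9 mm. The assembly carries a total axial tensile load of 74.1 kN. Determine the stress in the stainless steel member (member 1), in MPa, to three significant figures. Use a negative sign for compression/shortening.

A_1 = 702.2 mm².
A_2 = 193.2 mm².
Equal strain + equilibrium ⇒ each member carries load in proportion to AE: A₁E₁ = 137600000 N, A₂E₂ = 18920000 N, ΣAE = 156500000 N.
σ₁ = P·E₁/ΣAE = 74100·196000/156500000 = 92.78 MPa.

92.8 MPa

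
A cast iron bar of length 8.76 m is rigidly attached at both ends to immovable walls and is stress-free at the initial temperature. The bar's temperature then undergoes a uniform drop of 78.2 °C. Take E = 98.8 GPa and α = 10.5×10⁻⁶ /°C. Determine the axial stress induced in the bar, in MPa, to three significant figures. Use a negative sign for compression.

Free thermal expansion αLΔT = 10.5e-6 · 8760 · -78.2 = -7.193 mm.
The walls impose strain ε = −(-7.193)/8760 = 8.2110e-04; σ = Eε = 98800 · 8.2110e-04 = 81.12 MPa.

81.1 MPa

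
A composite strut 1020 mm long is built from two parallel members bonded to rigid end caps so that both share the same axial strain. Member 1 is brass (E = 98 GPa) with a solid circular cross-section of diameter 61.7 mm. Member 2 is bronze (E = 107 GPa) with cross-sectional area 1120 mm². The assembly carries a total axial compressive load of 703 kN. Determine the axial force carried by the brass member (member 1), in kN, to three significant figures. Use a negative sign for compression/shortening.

-499 kN

A_1 = 2990 mm².
Equal strain + equilibrium ⇒ each member carries load in proportion to AE: A₁E₁ = 293000000 N, A₂E₂ = 119800000 N, ΣAE = 412900000 N.
F₁ = P·A₁E₁/ΣAE = -703000·293000000/412900000 = -498900 N.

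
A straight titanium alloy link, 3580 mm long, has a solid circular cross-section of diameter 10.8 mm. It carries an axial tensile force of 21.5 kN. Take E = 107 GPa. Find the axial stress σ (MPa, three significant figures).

A = 91.61 mm².
σ = N/A = 21500/91.61 = 234.7 MPa.

235 MPa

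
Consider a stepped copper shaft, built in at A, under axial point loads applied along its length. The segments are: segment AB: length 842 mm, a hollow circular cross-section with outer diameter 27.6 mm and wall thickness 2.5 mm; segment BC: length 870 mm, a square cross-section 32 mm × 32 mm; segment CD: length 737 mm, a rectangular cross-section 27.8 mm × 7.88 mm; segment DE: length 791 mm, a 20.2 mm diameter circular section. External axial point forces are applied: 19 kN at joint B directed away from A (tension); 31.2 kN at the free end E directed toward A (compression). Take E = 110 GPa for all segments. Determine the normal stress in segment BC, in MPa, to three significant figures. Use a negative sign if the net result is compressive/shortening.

Internal axial forces (sectioning from the free end, tension +): N_DE = -31.2 kN, N_CD = -31.2 kN, N_BC = -31.2 kN, N_AB = -12.2 kN.
A_BC = 1024 mm².
σ_BC = N_BC/A_BC = -31200/1024 = -30.47 MPa.

-30.5 MPa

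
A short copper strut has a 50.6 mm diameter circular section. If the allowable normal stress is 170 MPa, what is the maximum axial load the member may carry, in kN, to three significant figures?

A = 2011 mm².
P_max = σ_allow · A = 170 · 2011 = 341900 N = 341.9 kN.

342 kN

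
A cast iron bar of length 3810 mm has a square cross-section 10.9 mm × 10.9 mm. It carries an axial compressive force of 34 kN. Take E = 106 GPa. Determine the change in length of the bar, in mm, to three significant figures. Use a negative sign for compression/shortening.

A = 118.8 mm².
δ_mech = NL/(AE) = -34000·3810/(118.8·106000) = -10.29 mm.

-10.3 mm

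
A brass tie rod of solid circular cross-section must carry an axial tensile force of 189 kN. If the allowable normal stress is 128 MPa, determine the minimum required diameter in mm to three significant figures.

Required area A ≥ P/σ_allow = 189000/128 = 1477 mm².
For a solid circular section, d ≥ √(4A/π) = 43.36 mm.

43.4 mm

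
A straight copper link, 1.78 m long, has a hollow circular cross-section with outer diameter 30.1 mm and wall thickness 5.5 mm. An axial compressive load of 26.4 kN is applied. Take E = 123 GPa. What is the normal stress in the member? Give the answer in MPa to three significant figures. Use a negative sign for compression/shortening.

A = 425.1 mm².
σ = N/A = -26400/425.1 = -62.11 MPa.

-62.1 MPa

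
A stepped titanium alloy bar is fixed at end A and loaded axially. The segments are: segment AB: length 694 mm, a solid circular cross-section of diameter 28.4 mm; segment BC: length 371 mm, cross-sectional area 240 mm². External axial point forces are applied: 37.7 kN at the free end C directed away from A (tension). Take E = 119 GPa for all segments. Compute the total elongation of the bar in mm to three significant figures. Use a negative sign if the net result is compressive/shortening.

0.837 mm

Internal axial forces (sectioning from the free end, tension +): N_BC = 37.7 kN, N_AB = 37.7 kN.
A_AB = 633.5 mm².
δ_AB = 37700·694/(633.5·119000) = 0.3471 mm
δ_BC = 37700·371/(240·119000) = 0.4897 mm
δ = Σδ_i = 0.8368 mm.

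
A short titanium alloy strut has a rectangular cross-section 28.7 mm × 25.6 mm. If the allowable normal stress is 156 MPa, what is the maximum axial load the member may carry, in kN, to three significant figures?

115 kN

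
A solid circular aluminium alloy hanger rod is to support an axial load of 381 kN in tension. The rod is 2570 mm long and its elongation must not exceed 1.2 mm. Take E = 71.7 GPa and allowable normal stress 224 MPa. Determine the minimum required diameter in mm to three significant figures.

120 mm

Required area A ≥ P/σ_allow = 381000/224 = 1701 mm².
For a solid circular section, d ≥ √(4A/π) = 46.54 mm.
Elongation limit: A ≥ PL/(Eδ_allow) = 381000·2570/(71700·1.2) = 11380 mm² ⇒ d ≥ 120.4 mm.
The elongation limit governs.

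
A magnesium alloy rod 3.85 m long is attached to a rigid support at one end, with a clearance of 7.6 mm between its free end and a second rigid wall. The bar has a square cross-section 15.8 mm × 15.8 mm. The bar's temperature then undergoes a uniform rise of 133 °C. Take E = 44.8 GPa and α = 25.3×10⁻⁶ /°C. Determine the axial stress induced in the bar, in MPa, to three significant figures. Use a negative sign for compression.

Free thermal expansion αLΔT = 25.3e-6 · 3850 · 133 = 12.95 mm.
The walls engage after the gap closes; constrained expansion = 12.95 − 7.6 = 5.355 mm.
The walls impose strain ε = −(5.355)/3850 = -1.3909e-03; σ = Eε = 44800 · -1.3909e-03 = -62.31 MPa.

-62.3 MPa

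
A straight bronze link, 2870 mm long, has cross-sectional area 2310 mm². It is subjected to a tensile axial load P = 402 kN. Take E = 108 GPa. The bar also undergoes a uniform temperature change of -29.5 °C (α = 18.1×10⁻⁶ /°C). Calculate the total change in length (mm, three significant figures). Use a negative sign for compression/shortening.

δ_mech = NL/(AE) = 402000·2870/(2310·108000) = 4.625 mm.
δ_thermal = αLΔT = 18.1e-6·2870·-29.5 = -1.532 mm.
δ = δ_mech + δ_thermal = 3.092 mm.

3.09 mm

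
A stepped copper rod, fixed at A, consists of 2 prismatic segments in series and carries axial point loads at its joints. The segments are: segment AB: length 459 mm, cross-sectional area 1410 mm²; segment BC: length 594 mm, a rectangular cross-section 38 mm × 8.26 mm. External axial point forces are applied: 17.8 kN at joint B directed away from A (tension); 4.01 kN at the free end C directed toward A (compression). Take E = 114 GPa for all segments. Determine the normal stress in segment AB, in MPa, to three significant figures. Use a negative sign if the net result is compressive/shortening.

9.78 MPa

Internal axial forces (sectioning from the free end, tension +): N_BC = -4.01 kN, N_AB = 13.79 kN.
σ_AB = N_AB/A_AB = 13790/1410 = 9.78 MPa.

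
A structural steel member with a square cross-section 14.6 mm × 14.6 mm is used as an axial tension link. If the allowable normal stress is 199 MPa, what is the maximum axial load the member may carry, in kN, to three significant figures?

42.4 kN

A = 213.2 mm².
P_max = σ_allow · A = 199 · 213.2 = 42420 N = 42.42 kN.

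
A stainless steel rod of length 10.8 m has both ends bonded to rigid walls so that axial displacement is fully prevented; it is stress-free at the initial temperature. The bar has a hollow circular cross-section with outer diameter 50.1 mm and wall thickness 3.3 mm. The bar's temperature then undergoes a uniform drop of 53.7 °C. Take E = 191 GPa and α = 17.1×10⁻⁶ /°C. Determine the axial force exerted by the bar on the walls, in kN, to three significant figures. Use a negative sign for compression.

Free thermal expansion αLΔT = 17.1e-6 · 10800 · -53.7 = -9.917 mm.
The walls impose strain ε = −(-9.917)/10800 = 9.1827e-04; σ = Eε = 191000 · 9.1827e-04 = 175.4 MPa.
Wall reaction R = σ·A = 175.4·485.2 = 85100 N = 85.1 kN.

85.1 kN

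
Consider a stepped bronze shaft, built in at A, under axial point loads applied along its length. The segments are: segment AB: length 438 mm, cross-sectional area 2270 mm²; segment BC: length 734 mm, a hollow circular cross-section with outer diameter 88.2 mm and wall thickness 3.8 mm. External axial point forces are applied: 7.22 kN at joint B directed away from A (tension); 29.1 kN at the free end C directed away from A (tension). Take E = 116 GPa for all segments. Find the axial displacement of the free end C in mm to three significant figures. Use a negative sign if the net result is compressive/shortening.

0.243 mm

Internal axial forces (sectioning from the free end, tension +): N_BC = 29.1 kN, N_AB = 36.32 kN.
A_BC = 1008 mm².
δ_AB = 36320·438/(2270·116000) = 0.06041 mm
δ_BC = 29100·734/(1008·116000) = 0.1827 mm
δ = Σδ_i = 0.2432 mm.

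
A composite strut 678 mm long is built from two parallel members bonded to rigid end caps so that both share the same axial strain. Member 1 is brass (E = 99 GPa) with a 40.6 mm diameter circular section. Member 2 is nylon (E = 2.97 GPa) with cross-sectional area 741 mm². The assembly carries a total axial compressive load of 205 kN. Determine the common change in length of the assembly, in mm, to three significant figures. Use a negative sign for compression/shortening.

A_1 = 1295 mm².
Equal strain + equilibrium ⇒ each member carries load in proportion to AE: A₁E₁ = 128200000 N, A₂E₂ = 2201000 N, ΣAE = 130400000 N.
δ = PL/ΣAE = -205000·678/130400000 = -1.066 mm.

-1.07 mm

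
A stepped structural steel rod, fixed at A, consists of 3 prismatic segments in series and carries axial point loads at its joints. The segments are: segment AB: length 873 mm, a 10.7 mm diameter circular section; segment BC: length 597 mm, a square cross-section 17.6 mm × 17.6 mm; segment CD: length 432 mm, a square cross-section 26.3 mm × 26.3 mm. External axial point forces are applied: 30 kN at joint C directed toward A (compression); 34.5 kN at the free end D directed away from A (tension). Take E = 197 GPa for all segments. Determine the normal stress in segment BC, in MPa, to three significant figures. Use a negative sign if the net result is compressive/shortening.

14.5 MPa

Internal axial forces (sectioning from the free end, tension +): N_CD = 34.5 kN, N_BC = 4.5 kN, N_AB = 4.5 kN.
A_BC = 309.8 mm².
σ_BC = N_BC/A_BC = 4500/309.8 = 14.53 MPa.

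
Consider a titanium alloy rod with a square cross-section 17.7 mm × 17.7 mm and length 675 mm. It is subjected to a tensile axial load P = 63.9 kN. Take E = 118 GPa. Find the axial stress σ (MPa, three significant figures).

204 MPa

A = 313.3 mm².
σ = N/A = 63900/313.3 = 204 MPa.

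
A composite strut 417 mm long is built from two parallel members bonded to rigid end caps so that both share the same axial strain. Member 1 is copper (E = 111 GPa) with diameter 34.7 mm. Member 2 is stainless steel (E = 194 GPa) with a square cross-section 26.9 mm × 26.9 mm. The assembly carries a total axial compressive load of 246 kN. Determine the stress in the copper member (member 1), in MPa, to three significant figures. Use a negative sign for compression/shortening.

A_1 = 945.7 mm².
A_2 = 723.6 mm².
Equal strain + equilibrium ⇒ each member carries load in proportion to AE: A₁E₁ = 105000000 N, A₂E₂ = 140400000 N, ΣAE = 245400000 N.
σ₁ = P·E₁/ΣAE = -246000·111000/245400000 = -111.3 MPa.

-111 MPa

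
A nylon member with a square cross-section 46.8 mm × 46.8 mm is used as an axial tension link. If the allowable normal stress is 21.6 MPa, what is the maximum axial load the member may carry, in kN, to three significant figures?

A = 2190 mm².
P_max = σ_allow · A = 21.6 · 2190 = 47310 N = 47.31 kN.

47.3 kN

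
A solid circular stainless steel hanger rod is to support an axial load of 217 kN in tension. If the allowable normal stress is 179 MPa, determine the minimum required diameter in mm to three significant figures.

39.3 mm

Required area A ≥ P/σ_allow = 217000/179 = 1212 mm².
For a solid circular section, d ≥ √(4A/π) = 39.29 mm.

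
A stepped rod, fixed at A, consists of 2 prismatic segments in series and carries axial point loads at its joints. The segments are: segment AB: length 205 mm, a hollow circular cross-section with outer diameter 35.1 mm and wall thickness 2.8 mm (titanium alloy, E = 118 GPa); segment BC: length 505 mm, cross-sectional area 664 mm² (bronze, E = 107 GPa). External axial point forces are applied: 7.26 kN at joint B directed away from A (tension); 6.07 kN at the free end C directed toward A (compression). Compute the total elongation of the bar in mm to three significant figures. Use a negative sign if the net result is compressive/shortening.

-0.0359 mm

Internal axial forces (sectioning from the free end, tension +): N_BC = -6.07 kN, N_AB = 1.19 kN.
A_AB = 284.1 mm².
δ_AB = 1190·205/(284.1·118000) = 0.007276 mm
δ_BC = -6070·505/(664·107000) = -0.04314 mm
δ = Σδ_i = -0.03587 mm.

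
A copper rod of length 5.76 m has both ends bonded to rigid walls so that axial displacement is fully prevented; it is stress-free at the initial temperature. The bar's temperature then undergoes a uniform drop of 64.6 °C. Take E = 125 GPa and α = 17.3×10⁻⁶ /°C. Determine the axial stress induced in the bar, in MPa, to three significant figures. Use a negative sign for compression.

Free thermal expansion αLΔT = 17.3e-6 · 5760 · -64.6 = -6.437 mm.
The walls impose strain ε = −(-6.437)/5760 = 1.1176e-03; σ = Eε = 125000 · 1.1176e-03 = 139.7 MPa.

140 MPa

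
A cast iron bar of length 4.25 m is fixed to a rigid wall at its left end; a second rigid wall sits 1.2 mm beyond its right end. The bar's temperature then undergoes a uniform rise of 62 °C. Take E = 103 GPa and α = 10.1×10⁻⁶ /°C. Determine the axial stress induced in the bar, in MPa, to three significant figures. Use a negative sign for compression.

-35.4 MPa

Free thermal expansion αLΔT = 10.1e-6 · 4250 · 62 = 2.661 mm.
The walls engage after the gap closes; constrained expansion = 2.661 − 1.2 = 1.461 mm.
The walls impose strain ε = −(1.461)/4250 = -3.4385e-04; σ = Eε = 103000 · -3.4385e-04 = -35.42 MPa.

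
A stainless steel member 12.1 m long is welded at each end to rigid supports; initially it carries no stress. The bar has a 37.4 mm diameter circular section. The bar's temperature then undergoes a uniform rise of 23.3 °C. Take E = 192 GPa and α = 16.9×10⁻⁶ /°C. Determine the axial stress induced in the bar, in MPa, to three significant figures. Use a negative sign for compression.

Free thermal expansion αLΔT = 16.9e-6 · 12100 · 23.3 = 4.765 mm.
The walls impose strain ε = −(4.765)/12100 = -3.9377e-04; σ = Eε = 192000 · -3.9377e-04 = -75.6 MPa.

-75.6 MPa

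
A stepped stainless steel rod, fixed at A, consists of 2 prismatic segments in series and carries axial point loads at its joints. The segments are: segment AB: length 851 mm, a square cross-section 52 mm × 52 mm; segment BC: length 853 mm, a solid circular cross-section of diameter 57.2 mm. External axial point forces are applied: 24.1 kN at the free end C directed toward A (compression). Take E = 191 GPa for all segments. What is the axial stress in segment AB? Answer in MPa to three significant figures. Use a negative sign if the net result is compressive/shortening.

-8.91 MPa

Internal axial forces (sectioning from the free end, tension +): N_BC = -24.1 kN, N_AB = -24.1 kN.
A_AB = 2704 mm².
σ_AB = N_AB/A_AB = -24100/2704 = -8.913 MPa.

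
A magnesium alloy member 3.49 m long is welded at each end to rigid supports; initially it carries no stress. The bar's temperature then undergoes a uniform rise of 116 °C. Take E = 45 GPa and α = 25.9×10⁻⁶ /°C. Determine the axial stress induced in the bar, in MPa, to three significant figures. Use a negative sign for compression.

-135 MPa

Free thermal expansion αLΔT = 25.9e-6 · 3490 · 116 = 10.49 mm.
The walls impose strain ε = −(10.49)/3490 = -3.0044e-03; σ = Eε = 45000 · -3.0044e-03 = -135.2 MPa.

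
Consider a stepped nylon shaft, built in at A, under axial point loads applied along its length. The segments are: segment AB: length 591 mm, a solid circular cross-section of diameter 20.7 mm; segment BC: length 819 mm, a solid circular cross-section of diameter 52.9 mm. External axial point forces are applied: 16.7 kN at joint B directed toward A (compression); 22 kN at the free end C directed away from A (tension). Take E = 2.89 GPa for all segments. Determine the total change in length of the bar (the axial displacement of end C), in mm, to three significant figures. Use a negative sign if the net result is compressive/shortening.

6.06 mm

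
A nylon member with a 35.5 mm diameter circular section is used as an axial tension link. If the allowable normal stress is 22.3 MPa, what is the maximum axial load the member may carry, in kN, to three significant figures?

22.1 kN

A = 989.8 mm².
P_max = σ_allow · A = 22.3 · 989.8 = 22070 N = 22.07 kN.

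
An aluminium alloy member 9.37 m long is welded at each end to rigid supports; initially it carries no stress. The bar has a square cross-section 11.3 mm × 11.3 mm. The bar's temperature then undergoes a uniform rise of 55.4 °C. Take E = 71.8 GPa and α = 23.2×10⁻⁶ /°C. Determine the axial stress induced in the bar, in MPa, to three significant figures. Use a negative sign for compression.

-92.3 MPa

Free thermal expansion αLΔT = 23.2e-6 · 9370 · 55.4 = 12.04 mm.
The walls impose strain ε = −(12.04)/9370 = -1.2853e-03; σ = Eε = 71800 · -1.2853e-03 = -92.28 MPa.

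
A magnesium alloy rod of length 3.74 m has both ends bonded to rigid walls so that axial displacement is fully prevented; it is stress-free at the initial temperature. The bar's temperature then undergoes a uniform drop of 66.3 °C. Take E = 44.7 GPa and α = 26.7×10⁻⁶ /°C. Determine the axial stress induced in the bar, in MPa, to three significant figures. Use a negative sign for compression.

79.1 MPa

Free thermal expansion αLΔT = 26.7e-6 · 3740 · -66.3 = -6.621 mm.
The walls impose strain ε = −(-6.621)/3740 = 1.7702e-03; σ = Eε = 44700 · 1.7702e-03 = 79.13 MPa.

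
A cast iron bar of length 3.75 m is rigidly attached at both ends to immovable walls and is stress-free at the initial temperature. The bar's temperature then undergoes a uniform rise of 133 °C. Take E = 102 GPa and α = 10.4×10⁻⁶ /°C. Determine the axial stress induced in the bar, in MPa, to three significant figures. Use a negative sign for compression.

Free thermal expansion αLΔT = 10.4e-6 · 3750 · 133 = 5.187 mm.
The walls impose strain ε = −(5.187)/3750 = -1.3832e-03; σ = Eε = 102000 · -1.3832e-03 = -141.1 MPa.

-141 MPa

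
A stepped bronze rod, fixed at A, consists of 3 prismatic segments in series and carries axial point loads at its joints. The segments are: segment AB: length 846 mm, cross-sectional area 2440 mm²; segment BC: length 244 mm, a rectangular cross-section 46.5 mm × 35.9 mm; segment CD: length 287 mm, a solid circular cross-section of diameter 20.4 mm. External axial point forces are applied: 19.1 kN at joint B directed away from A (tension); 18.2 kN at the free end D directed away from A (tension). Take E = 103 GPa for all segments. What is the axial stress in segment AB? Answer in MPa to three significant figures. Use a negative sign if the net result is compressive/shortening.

15.3 MPa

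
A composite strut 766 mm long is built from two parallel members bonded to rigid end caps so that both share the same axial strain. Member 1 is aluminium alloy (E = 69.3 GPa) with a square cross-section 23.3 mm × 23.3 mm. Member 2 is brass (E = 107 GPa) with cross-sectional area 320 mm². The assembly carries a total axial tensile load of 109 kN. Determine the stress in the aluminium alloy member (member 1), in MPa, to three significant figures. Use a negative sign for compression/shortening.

105 MPa

A_1 = 542.9 mm².
Equal strain + equilibrium ⇒ each member carries load in proportion to AE: A₁E₁ = 37620000 N, A₂E₂ = 34240000 N, ΣAE = 71860000 N.
σ₁ = P·E₁/ΣAE = 109000·69300/71860000 = 105.1 MPa.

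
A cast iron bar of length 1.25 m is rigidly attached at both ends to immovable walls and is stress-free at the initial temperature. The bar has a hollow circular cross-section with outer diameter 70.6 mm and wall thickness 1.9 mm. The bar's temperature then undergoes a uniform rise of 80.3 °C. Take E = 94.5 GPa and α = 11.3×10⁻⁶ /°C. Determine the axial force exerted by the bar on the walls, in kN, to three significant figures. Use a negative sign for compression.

-35.2 kN

Free thermal expansion αLΔT = 11.3e-6 · 1250 · 80.3 = 1.134 mm.
The walls impose strain ε = −(1.134)/1250 = -9.0739e-04; σ = Eε = 94500 · -9.0739e-04 = -85.75 MPa.
Wall reaction R = σ·A = -85.75·410.1 = -35160 N = -35.16 kN.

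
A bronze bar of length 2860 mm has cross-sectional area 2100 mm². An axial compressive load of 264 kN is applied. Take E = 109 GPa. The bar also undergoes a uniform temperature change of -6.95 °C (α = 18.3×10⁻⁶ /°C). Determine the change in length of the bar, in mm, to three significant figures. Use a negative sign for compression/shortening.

-3.66 mm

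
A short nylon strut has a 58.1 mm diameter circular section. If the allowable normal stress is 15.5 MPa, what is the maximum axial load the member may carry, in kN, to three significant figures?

A = 2651 mm².
P_max = σ_allow · A = 15.5 · 2651 = 41090 N = 41.09 kN.

41.1 kN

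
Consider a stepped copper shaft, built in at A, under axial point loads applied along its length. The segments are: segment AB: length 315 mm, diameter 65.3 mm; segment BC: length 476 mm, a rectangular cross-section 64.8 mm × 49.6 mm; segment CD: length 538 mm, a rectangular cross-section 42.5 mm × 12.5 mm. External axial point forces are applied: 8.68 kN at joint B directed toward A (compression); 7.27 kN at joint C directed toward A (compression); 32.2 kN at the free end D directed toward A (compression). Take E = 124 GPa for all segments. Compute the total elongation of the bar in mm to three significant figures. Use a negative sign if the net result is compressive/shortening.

-0.347 mm

Internal axial forces (sectioning from the free end, tension +): N_CD = -32.2 kN, N_BC = -39.47 kN, N_AB = -48.15 kN.
A_AB = 3349 mm².
A_BC = 3214 mm².
A_CD = 531.2 mm².
δ_AB = -48150·315/(3349·124000) = -0.03652 mm
δ_BC = -39470·476/(3214·124000) = -0.04714 mm
δ_CD = -32200·538/(531.2·124000) = -0.263 mm
δ = Σδ_i = -0.3466 mm.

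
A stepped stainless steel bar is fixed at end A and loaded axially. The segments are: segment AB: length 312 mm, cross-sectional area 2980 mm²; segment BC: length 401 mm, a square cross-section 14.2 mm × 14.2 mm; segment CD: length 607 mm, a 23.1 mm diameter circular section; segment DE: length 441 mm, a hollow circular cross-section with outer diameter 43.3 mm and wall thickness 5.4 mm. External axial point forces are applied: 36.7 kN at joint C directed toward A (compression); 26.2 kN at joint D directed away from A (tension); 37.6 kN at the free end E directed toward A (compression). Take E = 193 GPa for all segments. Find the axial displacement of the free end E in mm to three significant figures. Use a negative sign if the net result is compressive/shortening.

-0.741 mm

Internal axial forces (sectioning from the free end, tension +): N_DE = -37.6 kN, N_CD = -11.4 kN, N_BC = -48.1 kN, N_AB = -48.1 kN.
A_BC = 201.6 mm².
A_CD = 419.1 mm².
A_DE = 643 mm².
δ_AB = -48100·312/(2980·193000) = -0.02609 mm
δ_BC = -48100·401/(201.6·193000) = -0.4956 mm
δ_CD = -11400·607/(419.1·193000) = -0.08555 mm
δ_DE = -37600·441/(643·193000) = -0.1336 mm
δ = Σδ_i = -0.7409 mm.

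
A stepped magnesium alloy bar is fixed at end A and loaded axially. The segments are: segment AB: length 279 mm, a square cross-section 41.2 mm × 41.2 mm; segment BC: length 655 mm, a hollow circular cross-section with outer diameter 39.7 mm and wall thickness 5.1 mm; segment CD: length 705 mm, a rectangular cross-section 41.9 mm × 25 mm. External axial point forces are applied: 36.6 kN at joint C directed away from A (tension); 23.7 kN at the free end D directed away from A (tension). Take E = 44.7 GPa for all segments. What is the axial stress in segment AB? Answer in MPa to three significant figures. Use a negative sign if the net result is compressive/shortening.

Internal axial forces (sectioning from the free end, tension +): N_CD = 23.7 kN, N_BC = 60.3 kN, N_AB = 60.3 kN.
A_AB = 1697 mm².
σ_AB = N_AB/A_AB = 60300/1697 = 35.52 MPa.

35.5 MPa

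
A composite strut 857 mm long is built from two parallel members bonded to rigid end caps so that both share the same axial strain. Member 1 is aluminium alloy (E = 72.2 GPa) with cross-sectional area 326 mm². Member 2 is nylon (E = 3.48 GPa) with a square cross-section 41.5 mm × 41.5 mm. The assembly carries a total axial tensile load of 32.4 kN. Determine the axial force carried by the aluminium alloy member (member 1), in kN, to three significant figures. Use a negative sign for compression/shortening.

A_2 = 1722 mm².
Equal strain + equilibrium ⇒ each member carries load in proportion to AE: A₁E₁ = 23540000 N, A₂E₂ = 5993000 N, ΣAE = 29530000 N.
F₁ = P·A₁E₁/ΣAE = 32400·23540000/29530000 = 25820 N.

25.8 kN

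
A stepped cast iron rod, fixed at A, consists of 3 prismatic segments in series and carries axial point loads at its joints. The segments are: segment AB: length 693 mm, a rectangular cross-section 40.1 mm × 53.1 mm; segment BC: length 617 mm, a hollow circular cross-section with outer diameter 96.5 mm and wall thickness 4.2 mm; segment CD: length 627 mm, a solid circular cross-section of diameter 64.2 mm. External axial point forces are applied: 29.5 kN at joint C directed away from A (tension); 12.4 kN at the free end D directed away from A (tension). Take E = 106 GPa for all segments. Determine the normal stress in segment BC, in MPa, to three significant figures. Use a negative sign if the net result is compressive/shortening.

Internal axial forces (sectioning from the free end, tension +): N_CD = 12.4 kN, N_BC = 41.9 kN, N_AB = 41.9 kN.
A_BC = 1218 mm².
σ_BC = N_BC/A_BC = 41900/1218 = 34.4 MPa.

34.4 MPa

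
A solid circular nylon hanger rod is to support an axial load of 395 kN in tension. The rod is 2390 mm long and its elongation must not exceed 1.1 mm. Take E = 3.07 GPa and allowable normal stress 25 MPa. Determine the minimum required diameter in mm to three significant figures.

597 mm

Required area A ≥ P/σ_allow = 395000/25 = 15800 mm².
For a solid circular section, d ≥ √(4A/π) = 141.8 mm.
Elongation limit: A ≥ PL/(Eδ_allow) = 395000·2390/(3070·1.1) = 279600 mm² ⇒ d ≥ 596.6 mm.
The elongation limit governs.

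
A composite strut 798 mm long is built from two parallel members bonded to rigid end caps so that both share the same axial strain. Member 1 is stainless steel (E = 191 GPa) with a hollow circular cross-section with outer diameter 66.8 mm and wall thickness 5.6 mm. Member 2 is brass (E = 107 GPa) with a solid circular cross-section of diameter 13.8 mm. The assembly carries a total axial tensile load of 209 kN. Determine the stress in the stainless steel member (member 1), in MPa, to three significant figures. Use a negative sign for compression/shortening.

180 MPa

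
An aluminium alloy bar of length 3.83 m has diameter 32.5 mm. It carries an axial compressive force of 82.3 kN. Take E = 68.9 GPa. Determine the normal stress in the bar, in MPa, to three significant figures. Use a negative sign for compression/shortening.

A = 829.6 mm².
σ = N/A = -82300/829.6 = -99.21 MPa.

-99.2 MPa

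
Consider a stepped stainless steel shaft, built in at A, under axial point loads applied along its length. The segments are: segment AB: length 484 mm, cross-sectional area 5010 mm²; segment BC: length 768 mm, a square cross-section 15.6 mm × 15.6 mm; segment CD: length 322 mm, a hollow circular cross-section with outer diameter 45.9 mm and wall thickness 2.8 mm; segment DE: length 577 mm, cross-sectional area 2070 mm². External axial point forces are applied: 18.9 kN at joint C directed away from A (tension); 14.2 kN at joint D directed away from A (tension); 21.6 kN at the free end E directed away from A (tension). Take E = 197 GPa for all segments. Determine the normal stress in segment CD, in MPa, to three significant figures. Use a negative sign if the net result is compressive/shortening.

94.4 MPa

Internal axial forces (sectioning from the free end, tension +): N_DE = 21.6 kN, N_CD = 35.8 kN, N_BC = 54.7 kN, N_AB = 54.7 kN.
A_CD = 379.1 mm².
σ_CD = N_CD/A_CD = 35800/379.1 = 94.43 MPa.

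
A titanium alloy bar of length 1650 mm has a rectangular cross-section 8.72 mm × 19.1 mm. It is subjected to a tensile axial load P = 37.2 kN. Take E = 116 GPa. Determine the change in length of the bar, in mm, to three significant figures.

3.18 mm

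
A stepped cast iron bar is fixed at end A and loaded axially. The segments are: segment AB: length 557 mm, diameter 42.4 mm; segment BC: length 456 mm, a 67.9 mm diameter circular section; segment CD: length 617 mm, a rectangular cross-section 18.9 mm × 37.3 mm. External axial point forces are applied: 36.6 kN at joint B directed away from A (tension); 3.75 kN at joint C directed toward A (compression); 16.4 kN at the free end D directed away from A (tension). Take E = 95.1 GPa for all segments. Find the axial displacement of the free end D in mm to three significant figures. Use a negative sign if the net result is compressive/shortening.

0.372 mm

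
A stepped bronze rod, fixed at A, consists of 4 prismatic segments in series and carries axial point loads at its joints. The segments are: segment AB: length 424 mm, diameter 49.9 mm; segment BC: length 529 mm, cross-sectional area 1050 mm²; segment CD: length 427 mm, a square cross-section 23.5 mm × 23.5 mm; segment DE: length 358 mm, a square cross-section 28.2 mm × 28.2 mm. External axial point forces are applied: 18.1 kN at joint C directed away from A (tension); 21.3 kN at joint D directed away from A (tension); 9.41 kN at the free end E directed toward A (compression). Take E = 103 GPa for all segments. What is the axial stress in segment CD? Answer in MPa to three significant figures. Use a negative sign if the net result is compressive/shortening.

Internal axial forces (sectioning from the free end, tension +): N_DE = -9.41 kN, N_CD = 11.89 kN, N_BC = 29.99 kN, N_AB = 29.99 kN.
A_CD = 552.2 mm².
σ_CD = N_CD/A_CD = 11890/552.2 = 21.53 MPa.

21.5 MPa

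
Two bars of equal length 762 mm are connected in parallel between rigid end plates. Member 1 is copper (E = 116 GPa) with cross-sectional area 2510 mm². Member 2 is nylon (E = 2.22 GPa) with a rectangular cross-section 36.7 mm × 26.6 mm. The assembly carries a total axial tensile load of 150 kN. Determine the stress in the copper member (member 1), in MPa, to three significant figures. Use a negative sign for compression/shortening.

A_2 = 976.2 mm².
Equal strain + equilibrium ⇒ each member carries load in proportion to AE: A₁E₁ = 291200000 N, A₂E₂ = 2167000 N, ΣAE = 293300000 N.
σ₁ = P·E₁/ΣAE = 150000·116000/293300000 = 59.32 MPa.

59.3 MPa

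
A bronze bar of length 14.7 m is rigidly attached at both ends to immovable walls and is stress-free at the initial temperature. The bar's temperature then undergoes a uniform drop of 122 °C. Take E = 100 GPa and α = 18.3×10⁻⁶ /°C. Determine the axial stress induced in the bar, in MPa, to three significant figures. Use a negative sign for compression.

223 MPa

Free thermal expansion αLΔT = 18.3e-6 · 14700 · -122 = -32.82 mm.
The walls impose strain ε = −(-32.82)/14700 = 2.2326e-03; σ = Eε = 100000 · 2.2326e-03 = 223.3 MPa.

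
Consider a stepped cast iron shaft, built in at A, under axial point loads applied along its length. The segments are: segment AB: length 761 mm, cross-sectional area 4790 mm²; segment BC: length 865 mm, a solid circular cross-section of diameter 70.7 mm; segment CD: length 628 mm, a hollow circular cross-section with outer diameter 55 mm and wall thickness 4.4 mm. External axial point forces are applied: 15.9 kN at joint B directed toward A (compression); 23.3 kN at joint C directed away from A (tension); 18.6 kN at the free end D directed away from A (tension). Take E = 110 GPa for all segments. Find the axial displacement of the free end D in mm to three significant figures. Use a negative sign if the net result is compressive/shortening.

Internal axial forces (sectioning from the free end, tension +): N_CD = 18.6 kN, N_BC = 41.9 kN, N_AB = 26 kN.
A_BC = 3926 mm².
A_CD = 699.4 mm².
δ_AB = 26000·761/(4790·110000) = 0.03755 mm
δ_BC = 41900·865/(3926·110000) = 0.08393 mm
δ_CD = 18600·628/(699.4·110000) = 0.1518 mm
δ = Σδ_i = 0.2733 mm.

0.273 mm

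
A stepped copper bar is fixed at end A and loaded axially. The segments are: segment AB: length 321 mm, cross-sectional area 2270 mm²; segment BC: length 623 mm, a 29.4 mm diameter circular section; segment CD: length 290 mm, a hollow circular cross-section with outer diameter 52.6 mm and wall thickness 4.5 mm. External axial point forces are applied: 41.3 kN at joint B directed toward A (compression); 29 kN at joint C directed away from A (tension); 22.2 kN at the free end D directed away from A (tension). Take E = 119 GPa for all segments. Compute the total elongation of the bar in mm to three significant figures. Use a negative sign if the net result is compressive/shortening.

0.486 mm

Internal axial forces (sectioning from the free end, tension +): N_CD = 22.2 kN, N_BC = 51.2 kN, N_AB = 9.9 kN.
A_BC = 678.9 mm².
A_CD = 680 mm².
δ_AB = 9900·321/(2270·119000) = 0.01176 mm
δ_BC = 51200·623/(678.9·119000) = 0.3948 mm
δ_CD = 22200·290/(680·119000) = 0.07956 mm
δ = Σδ_i = 0.4862 mm.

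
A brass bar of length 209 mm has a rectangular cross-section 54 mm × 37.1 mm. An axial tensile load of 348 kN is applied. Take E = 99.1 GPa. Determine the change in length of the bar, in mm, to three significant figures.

0.366 mm

A = 2003 mm².
δ_mech = NL/(AE) = 348000·209/(2003·99100) = 0.3663 mm.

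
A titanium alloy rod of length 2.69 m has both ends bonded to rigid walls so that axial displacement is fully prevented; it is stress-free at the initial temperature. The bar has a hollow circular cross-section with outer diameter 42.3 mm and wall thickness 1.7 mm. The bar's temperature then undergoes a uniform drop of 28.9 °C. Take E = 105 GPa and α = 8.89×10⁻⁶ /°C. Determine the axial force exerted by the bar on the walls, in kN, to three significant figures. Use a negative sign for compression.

Free thermal expansion αLΔT = 8.89e-6 · 2690 · -28.9 = -0.6911 mm.
The walls impose strain ε = −(-0.6911)/2690 = 2.5692e-04; σ = Eε = 105000 · 2.5692e-04 = 26.98 MPa.
Wall reaction R = σ·A = 26.98·216.8 = 5849 N = 5.849 kN.

5.85 kN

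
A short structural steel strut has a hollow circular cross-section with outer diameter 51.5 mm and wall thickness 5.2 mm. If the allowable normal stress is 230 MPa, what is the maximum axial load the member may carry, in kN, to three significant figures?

174 kN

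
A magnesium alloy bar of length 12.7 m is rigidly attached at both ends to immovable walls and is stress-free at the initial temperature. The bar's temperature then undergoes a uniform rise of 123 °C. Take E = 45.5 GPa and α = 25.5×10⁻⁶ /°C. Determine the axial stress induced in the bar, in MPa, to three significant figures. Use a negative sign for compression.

Free thermal expansion αLΔT = 25.5e-6 · 12700 · 123 = 39.83 mm.
The walls impose strain ε = −(39.83)/12700 = -3.1365e-03; σ = Eε = 45500 · -3.1365e-03 = -142.7 MPa.

-143 MPa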